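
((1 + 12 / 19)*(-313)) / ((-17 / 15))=450.60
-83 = -83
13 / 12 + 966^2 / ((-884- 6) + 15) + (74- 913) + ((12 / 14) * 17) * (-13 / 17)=-20112997 / 10500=-1915.52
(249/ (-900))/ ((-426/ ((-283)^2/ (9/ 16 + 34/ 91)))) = 1209824434/ 21773925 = 55.56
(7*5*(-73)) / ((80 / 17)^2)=-147679 / 1280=-115.37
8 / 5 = 1.60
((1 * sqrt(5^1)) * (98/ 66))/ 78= 49 * sqrt(5)/ 2574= 0.04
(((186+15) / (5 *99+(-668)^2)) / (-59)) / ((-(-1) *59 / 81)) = -16281 / 1555028839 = -0.00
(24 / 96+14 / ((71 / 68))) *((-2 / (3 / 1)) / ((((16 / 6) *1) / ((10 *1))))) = -19395 / 568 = -34.15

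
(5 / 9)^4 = 625 / 6561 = 0.10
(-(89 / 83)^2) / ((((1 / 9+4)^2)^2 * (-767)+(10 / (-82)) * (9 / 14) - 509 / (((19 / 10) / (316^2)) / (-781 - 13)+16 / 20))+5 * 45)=153830153587607154 / 29367328891782427483487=0.00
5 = 5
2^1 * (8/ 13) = 16/ 13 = 1.23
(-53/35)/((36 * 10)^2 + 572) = -53/4556020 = -0.00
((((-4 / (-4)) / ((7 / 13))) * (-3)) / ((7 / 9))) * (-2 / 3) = 234 / 49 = 4.78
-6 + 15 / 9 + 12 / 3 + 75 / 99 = 14 / 33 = 0.42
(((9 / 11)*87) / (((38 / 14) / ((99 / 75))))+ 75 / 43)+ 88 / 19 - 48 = -143126 / 20425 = -7.01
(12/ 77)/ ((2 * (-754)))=-3/ 29029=-0.00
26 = 26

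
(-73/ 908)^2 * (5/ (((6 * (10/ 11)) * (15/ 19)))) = 1113761/ 148403520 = 0.01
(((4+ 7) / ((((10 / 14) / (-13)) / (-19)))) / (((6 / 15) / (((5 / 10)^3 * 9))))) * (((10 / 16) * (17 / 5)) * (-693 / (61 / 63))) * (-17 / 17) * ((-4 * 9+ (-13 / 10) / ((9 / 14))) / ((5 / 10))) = -1237315860.88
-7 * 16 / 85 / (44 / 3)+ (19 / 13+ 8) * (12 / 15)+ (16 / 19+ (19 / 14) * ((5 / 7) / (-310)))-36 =-38843468067 / 1403221820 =-27.68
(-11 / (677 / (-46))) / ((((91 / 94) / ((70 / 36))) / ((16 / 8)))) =237820 / 79209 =3.00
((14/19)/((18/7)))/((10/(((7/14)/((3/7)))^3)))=16807/369360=0.05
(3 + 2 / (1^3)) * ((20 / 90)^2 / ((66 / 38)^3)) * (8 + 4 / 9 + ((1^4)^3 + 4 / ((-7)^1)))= 76683620 / 183386511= 0.42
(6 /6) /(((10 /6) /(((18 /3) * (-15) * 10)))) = -540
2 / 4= 1 / 2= 0.50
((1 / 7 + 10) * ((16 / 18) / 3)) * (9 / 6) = 284 / 63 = 4.51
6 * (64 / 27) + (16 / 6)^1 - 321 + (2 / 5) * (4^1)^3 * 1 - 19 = -13388 / 45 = -297.51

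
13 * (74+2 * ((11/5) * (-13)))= 1092/5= 218.40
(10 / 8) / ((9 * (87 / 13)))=65 / 3132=0.02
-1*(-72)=72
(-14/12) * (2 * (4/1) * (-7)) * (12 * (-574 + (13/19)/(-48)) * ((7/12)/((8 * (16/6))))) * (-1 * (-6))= -179560843/2432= -73832.58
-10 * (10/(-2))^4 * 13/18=-40625/9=-4513.89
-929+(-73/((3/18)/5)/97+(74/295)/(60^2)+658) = -15121283411/51507000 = -293.58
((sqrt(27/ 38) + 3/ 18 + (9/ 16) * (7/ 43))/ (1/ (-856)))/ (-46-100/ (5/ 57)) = 0.79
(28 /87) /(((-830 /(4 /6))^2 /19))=532 /134852175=0.00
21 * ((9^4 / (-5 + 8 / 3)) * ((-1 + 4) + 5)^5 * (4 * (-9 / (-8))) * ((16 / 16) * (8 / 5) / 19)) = -69657034752 / 95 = -733231944.76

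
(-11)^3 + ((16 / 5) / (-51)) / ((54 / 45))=-203651 / 153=-1331.05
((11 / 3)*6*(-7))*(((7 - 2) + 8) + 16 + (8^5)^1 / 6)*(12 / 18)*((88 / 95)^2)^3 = -2355953511733133312 / 6615827015625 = -356108.69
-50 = -50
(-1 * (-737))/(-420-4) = -737/424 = -1.74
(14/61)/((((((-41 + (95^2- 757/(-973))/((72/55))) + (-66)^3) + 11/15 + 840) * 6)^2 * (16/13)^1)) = 1491098175/22536552395027362632434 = 0.00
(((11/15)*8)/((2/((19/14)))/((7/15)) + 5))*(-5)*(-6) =3344/155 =21.57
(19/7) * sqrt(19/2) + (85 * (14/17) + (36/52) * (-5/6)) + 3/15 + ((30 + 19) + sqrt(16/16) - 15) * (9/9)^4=19 * sqrt(38)/14 + 13601/130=112.99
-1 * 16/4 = -4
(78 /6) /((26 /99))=99 /2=49.50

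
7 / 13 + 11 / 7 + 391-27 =33316 / 91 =366.11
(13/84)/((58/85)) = 1105/4872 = 0.23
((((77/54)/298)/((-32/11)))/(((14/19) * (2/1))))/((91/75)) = -57475/62479872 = -0.00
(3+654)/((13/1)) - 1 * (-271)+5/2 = 8425/26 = 324.04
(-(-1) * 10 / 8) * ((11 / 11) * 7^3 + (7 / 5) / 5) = 4291 / 10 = 429.10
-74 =-74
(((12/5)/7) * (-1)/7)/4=-3/245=-0.01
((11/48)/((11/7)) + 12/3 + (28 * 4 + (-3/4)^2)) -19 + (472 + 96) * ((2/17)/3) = 48953/408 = 119.98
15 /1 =15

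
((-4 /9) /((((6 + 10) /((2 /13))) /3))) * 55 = -55 /78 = -0.71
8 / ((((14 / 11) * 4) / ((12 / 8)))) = 33 / 14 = 2.36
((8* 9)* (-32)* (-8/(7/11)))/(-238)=-101376/833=-121.70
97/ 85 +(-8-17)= -2028/ 85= -23.86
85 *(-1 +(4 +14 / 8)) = 403.75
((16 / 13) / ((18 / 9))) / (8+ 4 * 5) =2 / 91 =0.02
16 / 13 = 1.23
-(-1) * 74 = 74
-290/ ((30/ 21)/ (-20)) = 4060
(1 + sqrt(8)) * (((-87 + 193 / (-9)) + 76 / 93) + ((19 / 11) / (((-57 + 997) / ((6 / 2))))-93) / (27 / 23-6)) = -9431328983 * sqrt(2) / 53369910-9431328983 / 106739820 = -338.27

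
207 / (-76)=-2.72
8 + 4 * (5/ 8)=21/ 2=10.50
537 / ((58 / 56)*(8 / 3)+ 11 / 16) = 180432 / 1159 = 155.68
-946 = -946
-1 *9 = -9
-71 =-71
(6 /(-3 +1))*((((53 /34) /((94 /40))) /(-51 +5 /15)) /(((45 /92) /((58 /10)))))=35351 /75905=0.47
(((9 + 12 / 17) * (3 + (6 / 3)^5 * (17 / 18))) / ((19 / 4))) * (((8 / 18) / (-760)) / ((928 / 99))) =-36179 / 8542704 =-0.00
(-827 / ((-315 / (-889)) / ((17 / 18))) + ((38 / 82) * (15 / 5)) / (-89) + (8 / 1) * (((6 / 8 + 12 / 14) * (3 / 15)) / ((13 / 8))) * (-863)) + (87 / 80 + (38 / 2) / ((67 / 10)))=-3566.03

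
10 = 10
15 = 15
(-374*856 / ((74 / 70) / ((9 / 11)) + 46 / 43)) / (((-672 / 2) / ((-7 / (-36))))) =30113545 / 383892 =78.44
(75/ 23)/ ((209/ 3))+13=62716/ 4807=13.05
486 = 486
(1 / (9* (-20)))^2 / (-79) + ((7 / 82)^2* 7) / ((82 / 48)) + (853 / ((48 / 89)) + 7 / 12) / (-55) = -13941214134439 / 485128026900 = -28.74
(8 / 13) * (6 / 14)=24 / 91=0.26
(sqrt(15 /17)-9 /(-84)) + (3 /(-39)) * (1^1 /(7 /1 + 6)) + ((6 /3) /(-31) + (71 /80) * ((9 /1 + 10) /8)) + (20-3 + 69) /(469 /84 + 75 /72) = sqrt(255) /17 + 18815529641 /1243948160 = 16.06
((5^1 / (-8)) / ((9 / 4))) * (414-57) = -595 / 6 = -99.17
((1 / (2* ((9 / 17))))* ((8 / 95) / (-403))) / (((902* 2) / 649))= -1003 / 14127165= -0.00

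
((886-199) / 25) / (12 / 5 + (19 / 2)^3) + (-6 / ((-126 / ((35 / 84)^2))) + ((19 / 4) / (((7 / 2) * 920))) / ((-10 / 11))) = 659607251 / 17085448800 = 0.04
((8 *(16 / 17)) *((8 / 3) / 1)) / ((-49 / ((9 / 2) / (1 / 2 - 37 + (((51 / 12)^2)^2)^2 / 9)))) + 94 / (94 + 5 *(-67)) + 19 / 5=4760364400598057 / 1396082307335345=3.41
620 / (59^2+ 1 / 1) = 310 / 1741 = 0.18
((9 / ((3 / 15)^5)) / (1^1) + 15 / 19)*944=504464160 / 19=26550745.26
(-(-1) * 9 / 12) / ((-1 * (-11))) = 3 / 44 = 0.07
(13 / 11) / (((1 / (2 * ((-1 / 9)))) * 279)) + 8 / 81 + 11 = 306533 / 27621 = 11.10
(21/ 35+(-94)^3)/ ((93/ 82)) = -340539194/ 465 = -732342.35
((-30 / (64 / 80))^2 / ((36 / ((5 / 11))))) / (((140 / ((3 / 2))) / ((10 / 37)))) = 0.05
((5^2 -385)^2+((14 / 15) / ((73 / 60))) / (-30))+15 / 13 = 1844872061 / 14235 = 129601.13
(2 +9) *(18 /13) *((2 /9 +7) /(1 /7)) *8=6160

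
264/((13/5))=1320/13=101.54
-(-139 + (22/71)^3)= 49738981/357911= 138.97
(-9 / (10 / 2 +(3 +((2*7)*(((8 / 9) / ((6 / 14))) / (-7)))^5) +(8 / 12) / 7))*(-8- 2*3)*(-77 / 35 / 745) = 69606547857 / 228250889387575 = 0.00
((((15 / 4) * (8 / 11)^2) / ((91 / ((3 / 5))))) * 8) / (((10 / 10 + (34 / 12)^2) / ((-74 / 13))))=-3068928 / 46521475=-0.07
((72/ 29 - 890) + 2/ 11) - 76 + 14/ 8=-1226983/ 1276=-961.59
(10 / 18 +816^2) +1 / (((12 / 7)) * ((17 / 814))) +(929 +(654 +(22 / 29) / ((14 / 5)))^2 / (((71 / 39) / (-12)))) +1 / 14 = -964618679874739 / 447653367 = -2154833.97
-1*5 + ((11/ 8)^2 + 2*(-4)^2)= 1849/ 64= 28.89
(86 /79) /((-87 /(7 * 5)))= -3010 /6873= -0.44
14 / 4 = 7 / 2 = 3.50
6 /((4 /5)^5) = 9375 /512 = 18.31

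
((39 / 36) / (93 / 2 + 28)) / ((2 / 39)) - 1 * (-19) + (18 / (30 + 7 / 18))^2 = 3501374733 / 178328564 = 19.63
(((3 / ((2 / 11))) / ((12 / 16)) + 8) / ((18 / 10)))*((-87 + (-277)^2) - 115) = 1275450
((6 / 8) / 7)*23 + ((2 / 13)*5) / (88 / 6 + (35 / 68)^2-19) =46739829 / 20543068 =2.28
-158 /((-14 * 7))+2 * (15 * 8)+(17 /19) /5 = 1125538 /4655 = 241.79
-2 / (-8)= 1 / 4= 0.25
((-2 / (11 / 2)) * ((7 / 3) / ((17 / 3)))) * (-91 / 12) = 637 / 561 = 1.14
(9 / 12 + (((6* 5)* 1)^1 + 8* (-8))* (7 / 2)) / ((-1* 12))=473 / 48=9.85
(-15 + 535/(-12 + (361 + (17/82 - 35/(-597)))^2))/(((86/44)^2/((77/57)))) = -58260989881585464820/10987047231622899187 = -5.30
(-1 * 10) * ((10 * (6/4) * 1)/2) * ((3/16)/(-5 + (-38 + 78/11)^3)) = 59895/125794096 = 0.00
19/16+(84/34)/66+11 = 36577/2992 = 12.22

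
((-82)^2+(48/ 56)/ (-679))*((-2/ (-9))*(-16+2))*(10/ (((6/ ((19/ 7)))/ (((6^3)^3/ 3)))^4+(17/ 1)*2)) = -363757798064586922750003642569326592/ 59121859386968579911831285935323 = -6152.68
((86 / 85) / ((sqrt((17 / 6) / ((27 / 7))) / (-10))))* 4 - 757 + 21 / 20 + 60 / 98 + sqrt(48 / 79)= -740231 / 980 - 6192* sqrt(238) / 2023 + 4* sqrt(237) / 79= -801.78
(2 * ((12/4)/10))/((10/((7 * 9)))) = 189/50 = 3.78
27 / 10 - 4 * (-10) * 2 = 827 / 10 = 82.70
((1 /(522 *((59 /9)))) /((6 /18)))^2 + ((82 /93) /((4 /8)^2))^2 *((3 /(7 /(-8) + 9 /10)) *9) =13434.01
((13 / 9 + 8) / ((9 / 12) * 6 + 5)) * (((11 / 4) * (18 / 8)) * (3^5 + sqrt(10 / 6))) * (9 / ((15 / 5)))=935 * sqrt(15) / 152 + 681615 / 152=4508.13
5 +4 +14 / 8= 43 / 4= 10.75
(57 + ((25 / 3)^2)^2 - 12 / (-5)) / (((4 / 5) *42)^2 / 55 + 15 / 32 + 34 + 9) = 17399201600 / 228079233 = 76.29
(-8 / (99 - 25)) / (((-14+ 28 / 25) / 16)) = 800 / 5957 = 0.13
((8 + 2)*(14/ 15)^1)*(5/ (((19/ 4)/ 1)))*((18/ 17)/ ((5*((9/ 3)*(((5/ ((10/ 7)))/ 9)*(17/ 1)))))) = 576/ 5491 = 0.10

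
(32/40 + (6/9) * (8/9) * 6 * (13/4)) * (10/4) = 278/9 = 30.89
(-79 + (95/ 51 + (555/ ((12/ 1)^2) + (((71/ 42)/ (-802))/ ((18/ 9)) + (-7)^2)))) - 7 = -71656703/ 2290512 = -31.28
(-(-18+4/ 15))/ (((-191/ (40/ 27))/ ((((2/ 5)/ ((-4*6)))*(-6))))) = -1064/ 77355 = -0.01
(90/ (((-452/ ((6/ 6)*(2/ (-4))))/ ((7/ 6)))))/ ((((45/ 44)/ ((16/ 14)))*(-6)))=-22/ 1017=-0.02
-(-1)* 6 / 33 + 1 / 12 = 35 / 132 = 0.27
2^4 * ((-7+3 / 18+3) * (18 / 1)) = -1104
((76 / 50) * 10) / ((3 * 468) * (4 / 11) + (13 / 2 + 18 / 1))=1672 / 58855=0.03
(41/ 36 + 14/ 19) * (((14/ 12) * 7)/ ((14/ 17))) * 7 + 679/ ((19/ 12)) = 4588675/ 8208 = 559.05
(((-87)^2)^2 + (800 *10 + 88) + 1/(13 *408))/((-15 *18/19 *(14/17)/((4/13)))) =-5774248030843/3832920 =-1506488.01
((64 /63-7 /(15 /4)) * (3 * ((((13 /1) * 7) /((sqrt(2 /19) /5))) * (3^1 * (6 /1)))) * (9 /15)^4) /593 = -846612 * sqrt(38) /370625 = -14.08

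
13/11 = 1.18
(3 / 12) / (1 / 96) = 24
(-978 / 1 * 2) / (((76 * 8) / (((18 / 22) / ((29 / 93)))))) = -409293 / 48488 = -8.44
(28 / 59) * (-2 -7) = -252 / 59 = -4.27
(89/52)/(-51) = -0.03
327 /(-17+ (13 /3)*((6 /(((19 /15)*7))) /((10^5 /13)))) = -434910000 /22609493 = -19.24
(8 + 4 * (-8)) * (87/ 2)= -1044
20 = 20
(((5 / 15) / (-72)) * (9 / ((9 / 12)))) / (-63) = 1 / 1134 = 0.00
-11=-11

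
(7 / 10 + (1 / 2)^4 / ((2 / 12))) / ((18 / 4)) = 43 / 180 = 0.24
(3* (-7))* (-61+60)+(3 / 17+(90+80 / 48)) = 5755 / 51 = 112.84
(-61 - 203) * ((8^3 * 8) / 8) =-135168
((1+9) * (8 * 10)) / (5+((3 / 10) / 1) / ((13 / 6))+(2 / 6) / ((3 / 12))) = 78000 / 631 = 123.61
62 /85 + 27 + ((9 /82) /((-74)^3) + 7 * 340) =6800418109011 /2824411280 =2407.73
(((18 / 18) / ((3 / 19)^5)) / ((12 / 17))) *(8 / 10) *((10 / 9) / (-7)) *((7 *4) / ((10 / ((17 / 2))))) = -1431185222 / 32805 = -43627.05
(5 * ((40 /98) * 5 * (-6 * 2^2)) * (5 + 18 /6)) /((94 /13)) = -624000 /2303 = -270.95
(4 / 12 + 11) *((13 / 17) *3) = 26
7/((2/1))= 7/2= 3.50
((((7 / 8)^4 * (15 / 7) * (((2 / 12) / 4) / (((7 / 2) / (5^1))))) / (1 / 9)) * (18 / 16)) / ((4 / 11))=1091475 / 524288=2.08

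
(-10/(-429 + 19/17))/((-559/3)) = -255/2033083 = -0.00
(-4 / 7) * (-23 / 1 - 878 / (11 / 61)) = 215244 / 77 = 2795.38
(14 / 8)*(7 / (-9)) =-49 / 36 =-1.36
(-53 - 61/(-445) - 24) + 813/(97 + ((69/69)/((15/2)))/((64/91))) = -1421994004/20759695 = -68.50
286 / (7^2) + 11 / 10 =3399 / 490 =6.94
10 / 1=10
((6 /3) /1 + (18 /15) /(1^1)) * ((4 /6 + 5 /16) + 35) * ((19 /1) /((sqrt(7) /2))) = 65626 * sqrt(7) /105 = 1653.62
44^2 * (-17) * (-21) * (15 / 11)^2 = 1285200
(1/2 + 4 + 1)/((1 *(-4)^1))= -11/8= -1.38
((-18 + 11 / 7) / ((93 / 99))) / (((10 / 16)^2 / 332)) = -16127232 / 1085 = -14863.81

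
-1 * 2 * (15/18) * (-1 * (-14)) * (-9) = 210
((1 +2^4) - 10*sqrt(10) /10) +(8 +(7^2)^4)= 5764826 - sqrt(10)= 5764822.84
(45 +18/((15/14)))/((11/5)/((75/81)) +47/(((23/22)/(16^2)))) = 177675/33094831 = 0.01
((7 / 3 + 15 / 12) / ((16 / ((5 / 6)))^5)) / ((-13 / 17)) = -2284375 / 1271981408256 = -0.00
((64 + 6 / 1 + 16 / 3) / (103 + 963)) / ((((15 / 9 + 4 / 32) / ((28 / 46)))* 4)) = 3164 / 527137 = 0.01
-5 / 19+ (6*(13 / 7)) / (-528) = -3327 / 11704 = -0.28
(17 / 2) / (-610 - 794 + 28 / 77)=-187 / 30880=-0.01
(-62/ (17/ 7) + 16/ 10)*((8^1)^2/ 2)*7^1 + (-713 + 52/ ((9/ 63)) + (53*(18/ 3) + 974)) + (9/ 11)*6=-4125481/ 935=-4412.28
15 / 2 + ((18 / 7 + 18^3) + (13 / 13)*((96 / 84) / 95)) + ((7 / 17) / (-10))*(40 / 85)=2245514171 / 384370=5842.06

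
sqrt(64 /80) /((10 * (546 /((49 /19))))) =7 * sqrt(5) /37050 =0.00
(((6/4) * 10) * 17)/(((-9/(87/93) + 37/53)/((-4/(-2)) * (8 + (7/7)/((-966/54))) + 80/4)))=-1132300215/1103977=-1025.66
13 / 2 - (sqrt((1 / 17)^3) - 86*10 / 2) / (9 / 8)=6997 / 18 - 8*sqrt(17) / 2601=388.71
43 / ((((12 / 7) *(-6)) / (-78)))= 3913 / 12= 326.08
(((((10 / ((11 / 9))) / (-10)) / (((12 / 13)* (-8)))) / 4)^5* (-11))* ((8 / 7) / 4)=-90224199 / 1760713253060608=-0.00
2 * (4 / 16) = 1 / 2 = 0.50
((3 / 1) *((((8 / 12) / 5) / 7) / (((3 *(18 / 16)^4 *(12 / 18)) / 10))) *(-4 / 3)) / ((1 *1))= -32768 / 137781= -0.24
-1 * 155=-155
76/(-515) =-76/515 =-0.15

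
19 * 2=38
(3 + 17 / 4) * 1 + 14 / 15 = 491 / 60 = 8.18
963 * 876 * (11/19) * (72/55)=60738336/95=639350.91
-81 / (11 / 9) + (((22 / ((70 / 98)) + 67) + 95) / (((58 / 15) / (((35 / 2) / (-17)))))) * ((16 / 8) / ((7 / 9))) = -1075167 / 5423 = -198.26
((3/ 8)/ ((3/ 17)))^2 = 289/ 64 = 4.52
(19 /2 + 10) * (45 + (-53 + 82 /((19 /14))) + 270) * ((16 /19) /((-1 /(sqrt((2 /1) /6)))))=-637104 * sqrt(3) /361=-3056.78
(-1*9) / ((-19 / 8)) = 72 / 19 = 3.79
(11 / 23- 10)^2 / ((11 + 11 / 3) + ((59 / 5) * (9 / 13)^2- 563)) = -121581135 / 727738952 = -0.17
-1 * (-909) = 909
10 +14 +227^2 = 51553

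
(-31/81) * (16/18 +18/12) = -1333/1458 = -0.91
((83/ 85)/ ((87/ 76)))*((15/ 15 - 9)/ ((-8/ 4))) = 25232/ 7395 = 3.41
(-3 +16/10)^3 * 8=-2744/125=-21.95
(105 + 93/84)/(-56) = -2971/1568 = -1.89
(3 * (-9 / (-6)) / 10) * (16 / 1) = 36 / 5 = 7.20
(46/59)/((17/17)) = 46/59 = 0.78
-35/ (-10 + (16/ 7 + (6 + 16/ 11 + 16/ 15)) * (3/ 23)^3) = 163950325/ 46730612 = 3.51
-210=-210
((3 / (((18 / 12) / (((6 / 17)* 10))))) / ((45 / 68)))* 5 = 160 / 3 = 53.33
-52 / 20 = -13 / 5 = -2.60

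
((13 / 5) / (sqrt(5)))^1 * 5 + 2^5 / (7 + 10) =32 / 17 + 13 * sqrt(5) / 5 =7.70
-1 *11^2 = -121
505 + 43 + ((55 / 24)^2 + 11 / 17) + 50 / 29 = 555.62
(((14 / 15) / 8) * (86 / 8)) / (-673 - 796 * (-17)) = 0.00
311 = 311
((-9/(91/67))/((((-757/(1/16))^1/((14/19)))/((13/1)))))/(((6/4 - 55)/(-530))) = 0.05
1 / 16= 0.06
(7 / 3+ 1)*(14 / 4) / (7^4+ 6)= 35 / 7221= 0.00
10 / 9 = 1.11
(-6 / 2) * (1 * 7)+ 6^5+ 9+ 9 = 7773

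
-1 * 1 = -1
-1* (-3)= 3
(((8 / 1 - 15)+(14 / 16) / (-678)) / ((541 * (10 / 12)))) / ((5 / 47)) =-71393 / 489064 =-0.15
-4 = -4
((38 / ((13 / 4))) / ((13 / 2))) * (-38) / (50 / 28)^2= -2264192 / 105625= -21.44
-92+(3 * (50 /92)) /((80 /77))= -90.43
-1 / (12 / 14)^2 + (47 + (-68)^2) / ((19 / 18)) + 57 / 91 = 275393795 / 62244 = 4424.42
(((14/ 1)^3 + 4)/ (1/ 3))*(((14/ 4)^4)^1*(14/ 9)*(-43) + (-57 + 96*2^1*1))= -163272649/ 2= -81636324.50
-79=-79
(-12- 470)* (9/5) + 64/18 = -38882/45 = -864.04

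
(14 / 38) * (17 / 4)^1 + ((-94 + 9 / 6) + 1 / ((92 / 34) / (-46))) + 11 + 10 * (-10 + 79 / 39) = -523673 / 2964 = -176.68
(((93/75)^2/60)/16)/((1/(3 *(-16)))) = -961/12500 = -0.08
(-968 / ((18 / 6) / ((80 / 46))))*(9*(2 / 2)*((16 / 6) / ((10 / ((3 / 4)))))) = -23232 / 23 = -1010.09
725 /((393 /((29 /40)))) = 4205 /3144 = 1.34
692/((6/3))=346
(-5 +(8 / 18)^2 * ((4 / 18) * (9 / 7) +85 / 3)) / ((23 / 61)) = 67771 / 39123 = 1.73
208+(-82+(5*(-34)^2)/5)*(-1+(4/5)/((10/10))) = -34/5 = -6.80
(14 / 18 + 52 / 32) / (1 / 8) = 173 / 9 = 19.22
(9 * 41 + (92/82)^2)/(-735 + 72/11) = -6846455/13469853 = -0.51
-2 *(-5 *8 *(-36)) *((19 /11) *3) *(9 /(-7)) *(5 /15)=492480 /77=6395.84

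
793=793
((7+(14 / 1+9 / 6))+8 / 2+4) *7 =427 / 2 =213.50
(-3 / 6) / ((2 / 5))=-5 / 4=-1.25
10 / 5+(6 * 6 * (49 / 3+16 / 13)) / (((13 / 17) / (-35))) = -4890562 / 169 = -28938.24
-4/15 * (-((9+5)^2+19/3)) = 2428/45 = 53.96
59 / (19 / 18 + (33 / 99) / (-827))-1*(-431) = 7647991 / 15707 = 486.92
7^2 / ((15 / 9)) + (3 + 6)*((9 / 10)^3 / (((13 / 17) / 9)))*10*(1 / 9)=115.20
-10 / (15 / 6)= -4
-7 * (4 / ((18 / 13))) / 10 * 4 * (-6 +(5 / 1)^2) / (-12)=1729 / 135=12.81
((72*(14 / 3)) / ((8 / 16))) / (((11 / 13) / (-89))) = -777504 / 11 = -70682.18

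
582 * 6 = 3492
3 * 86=258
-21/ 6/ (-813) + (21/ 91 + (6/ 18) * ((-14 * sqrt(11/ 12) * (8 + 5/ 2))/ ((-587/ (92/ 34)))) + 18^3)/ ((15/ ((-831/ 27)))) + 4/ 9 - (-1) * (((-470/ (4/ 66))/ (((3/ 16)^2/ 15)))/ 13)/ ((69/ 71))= -153631160987/ 560970 - 312179 * sqrt(33)/ 4041495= -273867.43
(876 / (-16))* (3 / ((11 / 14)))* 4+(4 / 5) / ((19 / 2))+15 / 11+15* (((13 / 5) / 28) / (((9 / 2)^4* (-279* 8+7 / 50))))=-1490212341420389 / 1785254212665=-834.73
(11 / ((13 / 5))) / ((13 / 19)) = 1045 / 169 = 6.18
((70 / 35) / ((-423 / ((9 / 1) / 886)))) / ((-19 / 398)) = 398 / 395599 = 0.00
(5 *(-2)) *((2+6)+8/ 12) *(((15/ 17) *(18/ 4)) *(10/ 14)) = -29250/ 119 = -245.80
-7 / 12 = -0.58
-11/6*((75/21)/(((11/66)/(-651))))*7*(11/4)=1969275/4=492318.75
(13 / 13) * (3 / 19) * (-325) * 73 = -71175 / 19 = -3746.05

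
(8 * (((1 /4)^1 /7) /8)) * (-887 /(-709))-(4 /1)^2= -15.96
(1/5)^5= 1/3125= 0.00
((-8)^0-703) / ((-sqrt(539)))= 30.24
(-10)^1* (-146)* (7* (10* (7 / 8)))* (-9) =-804825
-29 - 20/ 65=-381/ 13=-29.31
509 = 509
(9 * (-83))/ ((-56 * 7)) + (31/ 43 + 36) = 651089/ 16856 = 38.63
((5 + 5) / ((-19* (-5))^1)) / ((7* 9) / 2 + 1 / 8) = 16 / 4807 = 0.00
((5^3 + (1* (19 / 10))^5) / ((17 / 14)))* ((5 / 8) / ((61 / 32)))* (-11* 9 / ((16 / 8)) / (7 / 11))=-959351283 / 305000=-3145.41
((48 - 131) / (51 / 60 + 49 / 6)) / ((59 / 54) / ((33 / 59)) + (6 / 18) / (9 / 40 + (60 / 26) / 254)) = -45729577080 / 16778310533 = -2.73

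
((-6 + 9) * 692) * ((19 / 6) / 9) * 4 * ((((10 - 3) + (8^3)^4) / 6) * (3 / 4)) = 225880920054241 / 9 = 25097880006026.78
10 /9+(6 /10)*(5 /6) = 29 /18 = 1.61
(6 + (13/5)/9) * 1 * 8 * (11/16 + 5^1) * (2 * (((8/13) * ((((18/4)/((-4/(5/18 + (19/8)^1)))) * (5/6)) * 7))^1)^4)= 791261650482067625/104963309568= 7538459.43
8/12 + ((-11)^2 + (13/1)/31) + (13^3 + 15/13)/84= 148.25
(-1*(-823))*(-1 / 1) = -823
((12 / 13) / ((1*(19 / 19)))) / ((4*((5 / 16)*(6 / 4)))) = 32 / 65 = 0.49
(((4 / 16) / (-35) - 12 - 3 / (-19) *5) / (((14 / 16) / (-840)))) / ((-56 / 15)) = -2685510 / 931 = -2884.54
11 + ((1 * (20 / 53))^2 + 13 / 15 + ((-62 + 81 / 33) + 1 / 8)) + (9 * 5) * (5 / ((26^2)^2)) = -10041699919033 / 211801521360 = -47.41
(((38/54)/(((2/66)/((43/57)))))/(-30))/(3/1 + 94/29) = -13717/146610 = -0.09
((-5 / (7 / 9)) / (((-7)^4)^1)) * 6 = -270 / 16807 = -0.02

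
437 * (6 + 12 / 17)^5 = 8414061725088 / 1419857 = 5925992.35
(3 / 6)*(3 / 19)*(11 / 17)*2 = 33 / 323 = 0.10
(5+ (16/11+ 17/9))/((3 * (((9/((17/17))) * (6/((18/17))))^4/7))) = 5782/2009264697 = 0.00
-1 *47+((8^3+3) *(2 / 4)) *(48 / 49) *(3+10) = 158377 / 49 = 3232.18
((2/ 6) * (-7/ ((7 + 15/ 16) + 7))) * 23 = -3.59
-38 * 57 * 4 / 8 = -1083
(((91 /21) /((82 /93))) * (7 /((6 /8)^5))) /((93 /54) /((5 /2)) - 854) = -7221760 /42507693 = -0.17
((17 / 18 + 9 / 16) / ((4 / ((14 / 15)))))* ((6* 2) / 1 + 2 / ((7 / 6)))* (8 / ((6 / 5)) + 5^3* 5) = 82243 / 27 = 3046.04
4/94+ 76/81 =0.98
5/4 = 1.25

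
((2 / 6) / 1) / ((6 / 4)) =0.22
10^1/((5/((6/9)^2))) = 8/9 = 0.89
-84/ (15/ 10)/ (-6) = 28/ 3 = 9.33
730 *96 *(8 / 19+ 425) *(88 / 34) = 24924092160 / 323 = 77164372.01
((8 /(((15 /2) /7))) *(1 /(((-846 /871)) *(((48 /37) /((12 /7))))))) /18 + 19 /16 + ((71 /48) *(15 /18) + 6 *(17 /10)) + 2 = 25684993 /1827360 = 14.06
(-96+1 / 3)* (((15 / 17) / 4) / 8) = -1435 / 544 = -2.64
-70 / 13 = -5.38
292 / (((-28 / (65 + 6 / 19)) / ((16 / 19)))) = -1449488 / 2527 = -573.60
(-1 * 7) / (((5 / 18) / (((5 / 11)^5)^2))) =-246093750 / 25937424601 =-0.01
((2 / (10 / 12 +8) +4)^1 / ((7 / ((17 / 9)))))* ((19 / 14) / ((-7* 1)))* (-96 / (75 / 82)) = 13560832 / 584325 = 23.21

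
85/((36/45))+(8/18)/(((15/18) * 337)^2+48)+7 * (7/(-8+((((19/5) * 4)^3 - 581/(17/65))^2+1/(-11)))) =49927307823975496885003/469903918571315068724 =106.25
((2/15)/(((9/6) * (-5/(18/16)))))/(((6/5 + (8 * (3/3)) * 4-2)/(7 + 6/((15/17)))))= -23/2600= -0.01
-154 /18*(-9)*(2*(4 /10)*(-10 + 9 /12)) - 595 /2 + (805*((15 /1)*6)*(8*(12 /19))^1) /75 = 762573 /190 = 4013.54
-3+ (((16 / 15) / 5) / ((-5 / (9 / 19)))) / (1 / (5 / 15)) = -3.01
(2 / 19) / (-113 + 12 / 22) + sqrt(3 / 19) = -22 / 23503 + sqrt(57) / 19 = 0.40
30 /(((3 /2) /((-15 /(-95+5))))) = 10 /3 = 3.33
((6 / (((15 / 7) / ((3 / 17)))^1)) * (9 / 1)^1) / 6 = 63 / 85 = 0.74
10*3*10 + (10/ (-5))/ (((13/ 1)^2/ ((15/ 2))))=50685/ 169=299.91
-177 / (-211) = 177 / 211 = 0.84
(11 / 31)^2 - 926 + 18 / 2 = -881116 / 961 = -916.87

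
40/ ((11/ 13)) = 520/ 11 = 47.27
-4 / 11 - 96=-1060 / 11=-96.36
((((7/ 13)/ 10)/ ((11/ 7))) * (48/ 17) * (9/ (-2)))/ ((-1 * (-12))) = -441/ 12155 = -0.04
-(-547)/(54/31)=16957/54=314.02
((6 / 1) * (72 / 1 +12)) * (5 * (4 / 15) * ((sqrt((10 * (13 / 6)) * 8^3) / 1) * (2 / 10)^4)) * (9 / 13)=32256 * sqrt(390) / 8125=78.40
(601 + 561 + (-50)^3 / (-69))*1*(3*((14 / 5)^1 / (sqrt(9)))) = 2872492 / 345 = 8326.06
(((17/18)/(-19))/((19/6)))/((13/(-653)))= 0.79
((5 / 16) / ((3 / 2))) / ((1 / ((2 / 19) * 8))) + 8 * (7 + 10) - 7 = 7363 / 57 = 129.18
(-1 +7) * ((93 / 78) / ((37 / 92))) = 8556 / 481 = 17.79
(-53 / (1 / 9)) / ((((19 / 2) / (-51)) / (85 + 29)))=291924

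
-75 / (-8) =75 / 8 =9.38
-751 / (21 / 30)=-7510 / 7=-1072.86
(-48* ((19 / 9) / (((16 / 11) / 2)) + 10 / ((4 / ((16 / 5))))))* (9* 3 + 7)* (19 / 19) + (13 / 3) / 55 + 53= -975714 / 55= -17740.25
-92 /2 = -46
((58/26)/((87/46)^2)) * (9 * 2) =4232/377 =11.23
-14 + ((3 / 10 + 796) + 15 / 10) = 3919 / 5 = 783.80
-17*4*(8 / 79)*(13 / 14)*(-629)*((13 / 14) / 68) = 212602 / 3871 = 54.92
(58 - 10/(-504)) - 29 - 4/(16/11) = 1655/63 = 26.27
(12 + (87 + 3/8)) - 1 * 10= 89.38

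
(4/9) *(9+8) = 7.56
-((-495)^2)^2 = -60037250625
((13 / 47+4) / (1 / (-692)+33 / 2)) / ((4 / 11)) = 382503 / 536599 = 0.71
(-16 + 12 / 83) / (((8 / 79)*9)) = -25991 / 1494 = -17.40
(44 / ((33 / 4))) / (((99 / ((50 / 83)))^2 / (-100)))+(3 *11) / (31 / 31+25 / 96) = 5299317536 / 202557267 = 26.16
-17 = -17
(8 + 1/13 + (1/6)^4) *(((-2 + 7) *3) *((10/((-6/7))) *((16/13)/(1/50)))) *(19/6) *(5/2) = -56563653125/82134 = -688675.25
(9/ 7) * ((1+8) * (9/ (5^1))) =729/ 35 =20.83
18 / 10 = 9 / 5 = 1.80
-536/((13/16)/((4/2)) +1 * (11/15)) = -257280/547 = -470.35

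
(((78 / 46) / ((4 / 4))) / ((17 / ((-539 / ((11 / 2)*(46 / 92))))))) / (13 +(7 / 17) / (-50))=-127400 / 84663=-1.50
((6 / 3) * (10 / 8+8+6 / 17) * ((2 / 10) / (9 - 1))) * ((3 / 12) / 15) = 653 / 81600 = 0.01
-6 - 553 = -559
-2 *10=-20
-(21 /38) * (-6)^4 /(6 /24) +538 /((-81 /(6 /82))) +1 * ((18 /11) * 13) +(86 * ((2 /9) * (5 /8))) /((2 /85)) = -2162241311 /925452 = -2336.42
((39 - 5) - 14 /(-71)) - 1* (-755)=56033 /71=789.20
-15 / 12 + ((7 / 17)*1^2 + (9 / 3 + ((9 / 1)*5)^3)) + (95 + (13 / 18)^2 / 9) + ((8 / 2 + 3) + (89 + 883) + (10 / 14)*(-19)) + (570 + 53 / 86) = 692031010045 / 7460586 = 92758.26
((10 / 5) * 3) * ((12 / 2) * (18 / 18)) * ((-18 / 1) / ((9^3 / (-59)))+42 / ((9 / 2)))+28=3748 / 9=416.44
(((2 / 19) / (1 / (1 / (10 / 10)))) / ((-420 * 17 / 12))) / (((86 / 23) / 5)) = -23 / 97223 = -0.00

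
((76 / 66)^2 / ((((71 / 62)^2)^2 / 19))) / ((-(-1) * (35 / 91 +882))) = 5270246208448 / 317440660705839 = 0.02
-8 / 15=-0.53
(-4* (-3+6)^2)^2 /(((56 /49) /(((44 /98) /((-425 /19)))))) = -67716 /2975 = -22.76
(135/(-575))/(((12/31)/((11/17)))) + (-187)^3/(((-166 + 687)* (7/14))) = -25102.90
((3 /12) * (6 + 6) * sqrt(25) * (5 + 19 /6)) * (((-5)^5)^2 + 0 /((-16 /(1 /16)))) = 2392578125 /2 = 1196289062.50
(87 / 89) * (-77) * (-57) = 381843 / 89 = 4290.37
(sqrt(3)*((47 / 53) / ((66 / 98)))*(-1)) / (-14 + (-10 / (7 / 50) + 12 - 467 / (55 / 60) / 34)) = 274057*sqrt(3) / 18401388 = 0.03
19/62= 0.31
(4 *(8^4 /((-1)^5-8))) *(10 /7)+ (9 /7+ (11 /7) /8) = -187139 /72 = -2599.15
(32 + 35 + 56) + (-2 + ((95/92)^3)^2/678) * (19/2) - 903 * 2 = -1399400017115911853/822217381822464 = -1701.98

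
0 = 0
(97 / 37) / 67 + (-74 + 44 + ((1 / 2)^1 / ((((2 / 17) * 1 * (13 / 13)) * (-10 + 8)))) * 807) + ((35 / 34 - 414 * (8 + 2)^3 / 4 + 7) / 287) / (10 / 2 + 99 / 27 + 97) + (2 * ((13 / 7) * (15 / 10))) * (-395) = -121126629655991 / 30673023976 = -3948.96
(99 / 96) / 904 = 33 / 28928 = 0.00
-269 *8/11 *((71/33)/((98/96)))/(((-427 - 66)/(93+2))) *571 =132611232640/2922997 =45368.24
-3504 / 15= -1168 / 5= -233.60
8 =8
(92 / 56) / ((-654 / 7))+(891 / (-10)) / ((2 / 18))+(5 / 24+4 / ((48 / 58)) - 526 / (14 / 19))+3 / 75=-230531761 / 152600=-1510.69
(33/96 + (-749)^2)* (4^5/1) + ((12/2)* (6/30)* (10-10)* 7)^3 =574465376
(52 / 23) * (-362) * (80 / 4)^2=-7529600 / 23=-327373.91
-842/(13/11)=-9262/13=-712.46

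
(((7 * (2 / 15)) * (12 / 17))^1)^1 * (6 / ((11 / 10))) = 672 / 187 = 3.59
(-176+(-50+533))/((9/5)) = 1535/9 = 170.56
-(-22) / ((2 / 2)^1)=22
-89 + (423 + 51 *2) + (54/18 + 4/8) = 879/2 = 439.50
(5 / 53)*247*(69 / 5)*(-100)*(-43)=73284900 / 53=1382733.96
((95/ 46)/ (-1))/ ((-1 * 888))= 95/ 40848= 0.00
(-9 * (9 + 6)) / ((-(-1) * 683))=-135 / 683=-0.20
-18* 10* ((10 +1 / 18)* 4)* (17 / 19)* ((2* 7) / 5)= -344624 / 19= -18138.11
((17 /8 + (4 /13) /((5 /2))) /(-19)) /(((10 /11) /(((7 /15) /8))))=-90013 /11856000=-0.01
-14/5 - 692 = -3474/5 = -694.80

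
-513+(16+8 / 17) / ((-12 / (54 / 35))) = -8757 / 17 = -515.12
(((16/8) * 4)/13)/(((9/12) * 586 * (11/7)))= 112/125697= 0.00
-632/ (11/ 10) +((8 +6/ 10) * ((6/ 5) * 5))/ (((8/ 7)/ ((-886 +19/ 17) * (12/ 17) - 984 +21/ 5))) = -23211225803/ 317900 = -73014.24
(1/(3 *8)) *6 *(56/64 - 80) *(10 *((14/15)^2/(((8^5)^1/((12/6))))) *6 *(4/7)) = -1477/40960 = -0.04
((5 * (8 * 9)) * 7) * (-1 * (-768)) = 1935360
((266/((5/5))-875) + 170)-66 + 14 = -491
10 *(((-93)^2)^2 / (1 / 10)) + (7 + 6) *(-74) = 7480519138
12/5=2.40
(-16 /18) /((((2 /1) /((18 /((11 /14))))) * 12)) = -28 /33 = -0.85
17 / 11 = 1.55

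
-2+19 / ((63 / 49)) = 115 / 9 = 12.78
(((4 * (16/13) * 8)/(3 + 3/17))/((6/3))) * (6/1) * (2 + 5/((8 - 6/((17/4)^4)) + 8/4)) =348989056/3751533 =93.03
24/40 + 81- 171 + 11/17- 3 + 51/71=-549394/6035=-91.03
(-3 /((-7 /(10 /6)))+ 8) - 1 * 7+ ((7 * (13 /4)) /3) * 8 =1310 /21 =62.38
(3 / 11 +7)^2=52.89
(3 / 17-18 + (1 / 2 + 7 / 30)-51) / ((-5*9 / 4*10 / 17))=34726 / 3375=10.29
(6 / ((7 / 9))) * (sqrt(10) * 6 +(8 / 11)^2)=3456 / 847 +324 * sqrt(10) / 7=150.45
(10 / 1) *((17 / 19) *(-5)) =-44.74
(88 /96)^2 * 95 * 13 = 149435 /144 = 1037.74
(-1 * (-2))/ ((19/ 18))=36/ 19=1.89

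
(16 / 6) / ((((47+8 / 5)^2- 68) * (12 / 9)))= 50 / 57349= 0.00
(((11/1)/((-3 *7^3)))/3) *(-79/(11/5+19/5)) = 0.05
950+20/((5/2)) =958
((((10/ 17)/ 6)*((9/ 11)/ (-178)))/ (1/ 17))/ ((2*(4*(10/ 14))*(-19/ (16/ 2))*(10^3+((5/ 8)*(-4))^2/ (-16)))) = 224/ 396666325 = 0.00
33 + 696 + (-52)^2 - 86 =3347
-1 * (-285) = 285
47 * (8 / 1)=376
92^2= 8464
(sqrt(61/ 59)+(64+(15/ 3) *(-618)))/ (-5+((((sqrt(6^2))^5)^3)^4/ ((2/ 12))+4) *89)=-178/ 1535208473040474323488138218482096380250758470255+sqrt(3599)/ 1539814098459595746458602633137542669391510745665765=-0.00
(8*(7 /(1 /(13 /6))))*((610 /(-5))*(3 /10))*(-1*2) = 44408 /5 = 8881.60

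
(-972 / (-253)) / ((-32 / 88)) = -243 / 23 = -10.57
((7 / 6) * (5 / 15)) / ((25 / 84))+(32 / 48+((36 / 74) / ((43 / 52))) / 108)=78706 / 39775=1.98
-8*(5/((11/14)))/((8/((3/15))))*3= -42/11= -3.82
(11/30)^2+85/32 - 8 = -37507/7200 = -5.21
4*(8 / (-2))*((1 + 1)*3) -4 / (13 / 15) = -1308 / 13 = -100.62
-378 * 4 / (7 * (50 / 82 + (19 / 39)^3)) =-262664532 / 882097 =-297.77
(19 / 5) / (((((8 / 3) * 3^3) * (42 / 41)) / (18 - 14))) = 779 / 3780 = 0.21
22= 22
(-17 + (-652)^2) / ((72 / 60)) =2125435 / 6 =354239.17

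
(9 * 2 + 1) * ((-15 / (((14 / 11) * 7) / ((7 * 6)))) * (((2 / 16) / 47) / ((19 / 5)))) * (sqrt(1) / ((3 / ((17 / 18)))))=-4675 / 15792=-0.30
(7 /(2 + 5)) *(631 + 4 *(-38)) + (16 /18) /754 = 1625251 /3393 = 479.00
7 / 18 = 0.39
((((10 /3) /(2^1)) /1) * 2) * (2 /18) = 10 /27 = 0.37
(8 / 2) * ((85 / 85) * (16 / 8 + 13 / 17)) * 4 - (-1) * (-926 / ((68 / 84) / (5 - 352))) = 6748514 / 17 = 396971.41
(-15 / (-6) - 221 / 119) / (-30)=-3 / 140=-0.02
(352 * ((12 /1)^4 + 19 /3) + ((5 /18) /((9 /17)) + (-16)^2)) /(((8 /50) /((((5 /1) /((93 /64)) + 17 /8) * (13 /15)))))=318382458978545 /1446336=220130356.28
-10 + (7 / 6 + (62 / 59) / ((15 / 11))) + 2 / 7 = -32119 / 4130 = -7.78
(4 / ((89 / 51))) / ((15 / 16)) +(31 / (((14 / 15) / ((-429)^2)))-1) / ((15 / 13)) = 99015007703 / 18690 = 5297753.22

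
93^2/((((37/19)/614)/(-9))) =-908093106/37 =-24543056.92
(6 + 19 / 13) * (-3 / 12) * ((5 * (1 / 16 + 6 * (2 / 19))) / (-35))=0.18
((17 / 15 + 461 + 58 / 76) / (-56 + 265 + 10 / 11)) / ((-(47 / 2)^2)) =-5804722 / 1453665585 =-0.00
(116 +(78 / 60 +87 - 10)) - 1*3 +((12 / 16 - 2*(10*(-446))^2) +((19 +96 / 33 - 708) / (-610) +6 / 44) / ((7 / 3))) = -3737215716051 / 93940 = -39783007.41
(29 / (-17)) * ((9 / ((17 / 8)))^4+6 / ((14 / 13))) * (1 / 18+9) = -301542122699 / 59633994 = -5056.55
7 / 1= 7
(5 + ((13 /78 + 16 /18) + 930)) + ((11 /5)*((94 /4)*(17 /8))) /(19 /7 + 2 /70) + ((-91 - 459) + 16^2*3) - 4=5484025 /4608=1190.11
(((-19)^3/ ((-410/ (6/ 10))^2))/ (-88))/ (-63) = -0.00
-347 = -347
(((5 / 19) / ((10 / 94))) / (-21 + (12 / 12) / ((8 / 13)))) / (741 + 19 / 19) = -188 / 1092595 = -0.00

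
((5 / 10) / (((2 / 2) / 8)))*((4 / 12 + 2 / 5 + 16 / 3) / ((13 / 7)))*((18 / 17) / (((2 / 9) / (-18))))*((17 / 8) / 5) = -11907 / 25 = -476.28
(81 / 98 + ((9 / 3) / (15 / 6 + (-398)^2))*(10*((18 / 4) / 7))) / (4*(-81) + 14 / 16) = -14666076 / 5732731235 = -0.00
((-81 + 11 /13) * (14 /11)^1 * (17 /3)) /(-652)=0.89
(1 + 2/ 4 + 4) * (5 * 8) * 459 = 100980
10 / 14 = 5 / 7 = 0.71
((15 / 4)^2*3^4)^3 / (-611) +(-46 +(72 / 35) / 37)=-7839360360136063 / 3240939520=-2418854.26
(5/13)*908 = 4540/13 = 349.23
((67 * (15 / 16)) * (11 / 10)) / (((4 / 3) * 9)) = 737 / 128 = 5.76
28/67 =0.42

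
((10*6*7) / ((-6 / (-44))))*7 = 21560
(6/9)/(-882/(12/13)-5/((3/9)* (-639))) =-284/407033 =-0.00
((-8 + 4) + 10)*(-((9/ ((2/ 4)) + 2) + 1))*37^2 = -172494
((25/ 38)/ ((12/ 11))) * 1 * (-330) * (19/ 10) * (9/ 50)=-1089/ 16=-68.06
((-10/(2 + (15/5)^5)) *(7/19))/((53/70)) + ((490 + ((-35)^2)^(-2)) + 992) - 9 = 2225863557882/1511129375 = 1472.98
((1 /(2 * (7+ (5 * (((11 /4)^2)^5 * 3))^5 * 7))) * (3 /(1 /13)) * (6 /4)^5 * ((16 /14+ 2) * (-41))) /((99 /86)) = -147082250789818372617821137617813504 /436804026637041291764024364986238790509139593461134622397799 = -0.00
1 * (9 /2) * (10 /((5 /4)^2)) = 144 /5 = 28.80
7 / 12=0.58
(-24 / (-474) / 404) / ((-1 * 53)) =-1 / 422887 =-0.00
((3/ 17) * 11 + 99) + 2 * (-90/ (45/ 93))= -4608/ 17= -271.06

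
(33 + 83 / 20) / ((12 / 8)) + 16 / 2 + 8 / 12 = 1003 / 30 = 33.43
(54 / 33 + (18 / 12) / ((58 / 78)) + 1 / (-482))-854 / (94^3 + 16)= 116552680467 / 31927848700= 3.65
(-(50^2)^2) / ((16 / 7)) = -2734375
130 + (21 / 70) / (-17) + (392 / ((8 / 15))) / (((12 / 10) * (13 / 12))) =1536761 / 2210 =695.37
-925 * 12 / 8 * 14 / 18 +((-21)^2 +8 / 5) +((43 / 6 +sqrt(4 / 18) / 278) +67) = -2812 / 5 +sqrt(2) / 834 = -562.40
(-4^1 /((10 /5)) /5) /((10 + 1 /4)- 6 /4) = -0.05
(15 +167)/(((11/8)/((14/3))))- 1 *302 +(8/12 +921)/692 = 7239671/22836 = 317.03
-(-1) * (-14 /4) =-3.50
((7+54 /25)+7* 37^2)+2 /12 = 9592.33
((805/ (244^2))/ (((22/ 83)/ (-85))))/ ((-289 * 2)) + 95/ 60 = 212533633/ 133598784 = 1.59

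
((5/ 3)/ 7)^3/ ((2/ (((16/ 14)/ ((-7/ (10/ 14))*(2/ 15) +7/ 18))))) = -25000/ 2974839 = -0.01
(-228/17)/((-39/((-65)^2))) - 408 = 17764/17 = 1044.94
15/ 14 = 1.07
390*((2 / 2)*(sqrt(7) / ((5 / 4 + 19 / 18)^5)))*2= 31.68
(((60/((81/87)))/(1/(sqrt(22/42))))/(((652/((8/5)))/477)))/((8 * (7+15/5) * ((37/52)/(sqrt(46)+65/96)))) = 259753 * sqrt(231)/6079248+39962 * sqrt(10626)/633255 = 7.15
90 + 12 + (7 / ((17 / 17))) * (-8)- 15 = 31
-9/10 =-0.90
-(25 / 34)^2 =-625 / 1156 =-0.54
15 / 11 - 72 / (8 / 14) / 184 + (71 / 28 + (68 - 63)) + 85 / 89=1445307 / 157619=9.17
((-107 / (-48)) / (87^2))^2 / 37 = 11449 / 4883837545728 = 0.00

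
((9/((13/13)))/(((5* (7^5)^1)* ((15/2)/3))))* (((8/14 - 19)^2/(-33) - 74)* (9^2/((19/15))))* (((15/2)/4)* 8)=-596171826/172120487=-3.46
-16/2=-8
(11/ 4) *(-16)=-44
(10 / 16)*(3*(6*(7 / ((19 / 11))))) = 3465 / 76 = 45.59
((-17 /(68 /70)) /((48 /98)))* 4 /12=-1715 /144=-11.91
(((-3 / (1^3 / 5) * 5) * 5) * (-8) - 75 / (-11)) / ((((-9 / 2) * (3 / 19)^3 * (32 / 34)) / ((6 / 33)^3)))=-142838675 / 131769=-1084.01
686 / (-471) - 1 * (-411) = 192895 / 471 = 409.54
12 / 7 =1.71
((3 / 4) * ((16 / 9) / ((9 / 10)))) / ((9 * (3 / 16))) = 640 / 729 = 0.88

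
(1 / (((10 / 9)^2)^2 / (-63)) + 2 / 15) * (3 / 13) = -1236029 / 130000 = -9.51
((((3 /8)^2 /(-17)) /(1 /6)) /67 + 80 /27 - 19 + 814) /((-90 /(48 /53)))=-8.03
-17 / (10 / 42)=-357 / 5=-71.40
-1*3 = -3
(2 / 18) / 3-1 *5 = -134 / 27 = -4.96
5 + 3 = 8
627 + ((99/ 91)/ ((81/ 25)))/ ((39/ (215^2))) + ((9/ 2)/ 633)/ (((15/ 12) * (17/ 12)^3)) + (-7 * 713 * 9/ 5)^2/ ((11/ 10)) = 133620763649036523784/ 1821127773465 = 73372536.29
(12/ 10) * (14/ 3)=28/ 5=5.60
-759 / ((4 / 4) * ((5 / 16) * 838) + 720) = -6072 / 7855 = -0.77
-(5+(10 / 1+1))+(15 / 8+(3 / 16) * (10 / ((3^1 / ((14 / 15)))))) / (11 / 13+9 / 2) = -25921 / 1668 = -15.54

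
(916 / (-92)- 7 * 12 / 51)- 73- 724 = -316164 / 391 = -808.60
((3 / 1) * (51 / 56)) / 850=9 / 2800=0.00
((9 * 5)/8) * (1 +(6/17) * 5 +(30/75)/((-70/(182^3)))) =-131756697/680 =-193759.85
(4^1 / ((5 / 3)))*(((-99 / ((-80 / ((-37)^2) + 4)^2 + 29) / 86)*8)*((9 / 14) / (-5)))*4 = 17812026144 / 69788091625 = 0.26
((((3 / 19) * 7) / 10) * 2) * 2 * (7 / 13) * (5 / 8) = 147 / 988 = 0.15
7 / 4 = 1.75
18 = 18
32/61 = 0.52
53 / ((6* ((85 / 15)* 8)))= 53 / 272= 0.19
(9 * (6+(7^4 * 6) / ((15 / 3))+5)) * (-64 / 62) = -4164768 / 155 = -26869.47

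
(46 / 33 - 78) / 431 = -2528 / 14223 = -0.18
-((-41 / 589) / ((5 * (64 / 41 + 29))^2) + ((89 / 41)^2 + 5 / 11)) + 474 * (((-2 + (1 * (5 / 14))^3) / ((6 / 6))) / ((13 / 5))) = -56247095556631794921 / 155603452102198100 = -361.48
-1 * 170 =-170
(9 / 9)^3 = 1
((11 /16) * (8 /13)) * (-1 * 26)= -11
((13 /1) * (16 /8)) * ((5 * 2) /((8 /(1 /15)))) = 13 /6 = 2.17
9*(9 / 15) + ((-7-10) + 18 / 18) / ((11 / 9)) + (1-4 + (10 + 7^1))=347 / 55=6.31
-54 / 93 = -18 / 31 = -0.58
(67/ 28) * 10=335/ 14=23.93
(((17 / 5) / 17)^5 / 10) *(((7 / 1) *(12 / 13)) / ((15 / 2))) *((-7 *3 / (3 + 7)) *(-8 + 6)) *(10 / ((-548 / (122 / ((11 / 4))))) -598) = -530614728 / 7652734375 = -0.07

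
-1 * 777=-777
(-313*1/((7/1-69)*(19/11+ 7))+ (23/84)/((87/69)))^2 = 924122683969/1459882561536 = 0.63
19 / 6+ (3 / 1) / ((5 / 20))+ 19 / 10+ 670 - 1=10291 / 15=686.07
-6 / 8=-3 / 4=-0.75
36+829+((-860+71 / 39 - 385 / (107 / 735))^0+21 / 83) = 71899 / 83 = 866.25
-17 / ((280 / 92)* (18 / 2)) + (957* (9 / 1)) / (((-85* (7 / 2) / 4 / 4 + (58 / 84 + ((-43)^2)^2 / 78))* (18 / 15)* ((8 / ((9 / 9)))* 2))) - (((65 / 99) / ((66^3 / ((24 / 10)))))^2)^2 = -28753763477077770122363419029824087 / 47106731408925701327178612907557360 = -0.61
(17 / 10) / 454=17 / 4540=0.00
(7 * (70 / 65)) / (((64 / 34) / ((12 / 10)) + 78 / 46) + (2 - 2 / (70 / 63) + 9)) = 574770 / 950339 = 0.60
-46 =-46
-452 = -452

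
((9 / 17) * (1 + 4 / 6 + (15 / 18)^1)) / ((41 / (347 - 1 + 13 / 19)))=296415 / 26486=11.19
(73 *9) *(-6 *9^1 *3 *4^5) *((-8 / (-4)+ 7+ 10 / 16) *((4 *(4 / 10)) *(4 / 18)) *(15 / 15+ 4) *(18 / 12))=-2797369344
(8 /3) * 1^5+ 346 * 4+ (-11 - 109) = 3800 /3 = 1266.67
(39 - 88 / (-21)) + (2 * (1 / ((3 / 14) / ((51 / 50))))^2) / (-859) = 486350863 / 11274375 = 43.14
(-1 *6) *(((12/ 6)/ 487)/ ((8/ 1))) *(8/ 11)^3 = -768/ 648197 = -0.00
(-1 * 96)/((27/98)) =-3136/9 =-348.44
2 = 2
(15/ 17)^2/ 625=9/ 7225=0.00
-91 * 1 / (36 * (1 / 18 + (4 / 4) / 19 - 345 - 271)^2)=-295659 / 44367103225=-0.00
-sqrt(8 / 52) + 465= 465-sqrt(26) / 13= 464.61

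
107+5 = 112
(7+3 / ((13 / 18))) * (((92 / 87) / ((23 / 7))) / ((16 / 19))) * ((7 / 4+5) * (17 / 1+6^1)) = 137655 / 208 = 661.80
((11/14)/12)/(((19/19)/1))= 11/168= 0.07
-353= -353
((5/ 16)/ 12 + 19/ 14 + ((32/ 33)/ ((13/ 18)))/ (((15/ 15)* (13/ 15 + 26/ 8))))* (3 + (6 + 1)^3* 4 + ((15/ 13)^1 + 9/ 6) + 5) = 972355969477/ 411419008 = 2363.42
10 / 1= 10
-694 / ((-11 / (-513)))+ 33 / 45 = -5340209 / 165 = -32364.90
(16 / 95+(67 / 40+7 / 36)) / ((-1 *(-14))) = 13939 / 95760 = 0.15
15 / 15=1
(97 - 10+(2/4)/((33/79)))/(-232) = -5821/15312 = -0.38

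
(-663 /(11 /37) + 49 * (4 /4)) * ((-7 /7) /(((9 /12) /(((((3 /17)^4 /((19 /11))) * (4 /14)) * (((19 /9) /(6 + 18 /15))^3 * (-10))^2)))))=2900711289453125 /97849825905189456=0.03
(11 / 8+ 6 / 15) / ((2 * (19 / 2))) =71 / 760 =0.09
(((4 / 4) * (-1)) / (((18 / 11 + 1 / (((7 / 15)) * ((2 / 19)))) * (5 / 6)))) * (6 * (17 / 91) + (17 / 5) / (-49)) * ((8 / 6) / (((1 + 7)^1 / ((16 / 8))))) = -147356 / 7705425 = -0.02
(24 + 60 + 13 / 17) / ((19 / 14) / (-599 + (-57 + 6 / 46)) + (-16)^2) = 304324790 / 919091451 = 0.33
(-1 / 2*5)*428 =-1070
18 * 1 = 18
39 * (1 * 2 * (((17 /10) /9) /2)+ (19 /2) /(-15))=-52 /3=-17.33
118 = 118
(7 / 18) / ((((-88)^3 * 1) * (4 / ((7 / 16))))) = -49 / 785055744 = -0.00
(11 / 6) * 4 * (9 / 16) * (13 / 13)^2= 33 / 8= 4.12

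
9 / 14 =0.64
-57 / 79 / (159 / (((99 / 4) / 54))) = -209 / 100488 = -0.00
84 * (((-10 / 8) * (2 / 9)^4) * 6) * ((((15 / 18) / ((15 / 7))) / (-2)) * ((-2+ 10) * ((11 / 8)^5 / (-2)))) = -39457495 / 6718464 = -5.87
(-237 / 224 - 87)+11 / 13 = -253961 / 2912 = -87.21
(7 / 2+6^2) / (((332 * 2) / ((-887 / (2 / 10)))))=-350365 / 1328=-263.83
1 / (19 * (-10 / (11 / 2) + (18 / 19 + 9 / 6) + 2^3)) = 22 / 3607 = 0.01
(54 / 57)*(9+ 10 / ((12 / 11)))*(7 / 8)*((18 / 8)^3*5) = 8343405 / 9728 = 857.67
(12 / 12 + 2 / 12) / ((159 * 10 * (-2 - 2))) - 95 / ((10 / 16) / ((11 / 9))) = -7089287 / 38160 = -185.78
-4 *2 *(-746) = 5968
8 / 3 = 2.67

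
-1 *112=-112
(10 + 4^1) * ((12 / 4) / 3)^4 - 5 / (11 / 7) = 119 / 11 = 10.82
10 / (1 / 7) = 70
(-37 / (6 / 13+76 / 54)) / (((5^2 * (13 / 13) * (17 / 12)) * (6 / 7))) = -90909 / 139400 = -0.65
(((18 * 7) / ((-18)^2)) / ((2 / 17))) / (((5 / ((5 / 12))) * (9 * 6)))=119 / 23328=0.01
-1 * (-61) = 61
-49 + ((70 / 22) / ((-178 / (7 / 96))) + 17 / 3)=-2715175 / 62656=-43.33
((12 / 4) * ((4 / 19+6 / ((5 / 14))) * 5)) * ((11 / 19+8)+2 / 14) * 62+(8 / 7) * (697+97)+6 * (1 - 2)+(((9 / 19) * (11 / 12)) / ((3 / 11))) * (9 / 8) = 11230419077 / 80864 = 138880.33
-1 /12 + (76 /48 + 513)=514.50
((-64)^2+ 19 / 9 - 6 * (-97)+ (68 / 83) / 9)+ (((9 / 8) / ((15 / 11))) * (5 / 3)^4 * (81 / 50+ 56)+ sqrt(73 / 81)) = sqrt(73) / 9+ 180965093 / 35856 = 5047.95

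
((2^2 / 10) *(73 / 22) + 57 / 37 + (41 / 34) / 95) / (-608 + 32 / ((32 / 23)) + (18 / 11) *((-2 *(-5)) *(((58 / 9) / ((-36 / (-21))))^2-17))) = -306726183 / 67290105500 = -0.00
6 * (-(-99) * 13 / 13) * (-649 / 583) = -35046 / 53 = -661.25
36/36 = 1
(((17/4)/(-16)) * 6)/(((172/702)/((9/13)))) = -12393/2752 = -4.50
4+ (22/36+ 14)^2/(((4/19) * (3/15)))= 6576239/1296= 5074.26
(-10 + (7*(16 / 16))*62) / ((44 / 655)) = 69430 / 11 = 6311.82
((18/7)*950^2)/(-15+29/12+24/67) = -13060980000/68803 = -189831.55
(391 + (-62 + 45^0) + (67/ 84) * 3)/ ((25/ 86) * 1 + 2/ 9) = 3601809/ 5558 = 648.04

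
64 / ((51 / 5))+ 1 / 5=1651 / 255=6.47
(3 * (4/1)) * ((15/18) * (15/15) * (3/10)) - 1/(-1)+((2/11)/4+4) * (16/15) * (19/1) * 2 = 27716/165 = 167.98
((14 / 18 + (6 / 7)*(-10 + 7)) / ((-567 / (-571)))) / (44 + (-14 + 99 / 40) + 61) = -2580920 / 133560819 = -0.02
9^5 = 59049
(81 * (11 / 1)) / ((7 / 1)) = 891 / 7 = 127.29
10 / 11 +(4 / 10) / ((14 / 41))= 801 / 385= 2.08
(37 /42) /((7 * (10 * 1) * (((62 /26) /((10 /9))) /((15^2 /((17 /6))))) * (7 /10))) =120250 /180761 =0.67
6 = 6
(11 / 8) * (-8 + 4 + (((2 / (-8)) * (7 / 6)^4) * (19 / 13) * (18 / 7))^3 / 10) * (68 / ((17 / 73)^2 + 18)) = -2367790050423175279 / 100986249768468480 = -23.45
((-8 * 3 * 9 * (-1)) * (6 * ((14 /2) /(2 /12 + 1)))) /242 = 3888 /121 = 32.13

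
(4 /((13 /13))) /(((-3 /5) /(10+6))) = -320 /3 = -106.67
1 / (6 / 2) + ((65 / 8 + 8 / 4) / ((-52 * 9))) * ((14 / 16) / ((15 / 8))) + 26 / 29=220733 / 180960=1.22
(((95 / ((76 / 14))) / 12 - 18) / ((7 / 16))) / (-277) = 794 / 5817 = 0.14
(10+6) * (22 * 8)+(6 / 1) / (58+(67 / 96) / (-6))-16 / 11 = 93843216 / 33341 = 2814.65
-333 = -333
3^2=9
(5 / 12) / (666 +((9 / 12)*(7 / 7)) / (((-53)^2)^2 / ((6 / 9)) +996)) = 39455725 / 63066030846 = 0.00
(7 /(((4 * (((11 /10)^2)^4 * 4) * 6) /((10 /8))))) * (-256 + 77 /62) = -10.83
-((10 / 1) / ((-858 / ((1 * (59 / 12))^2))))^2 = -302934025 / 3816274176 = -0.08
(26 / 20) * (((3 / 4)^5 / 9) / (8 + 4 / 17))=5967 / 1433600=0.00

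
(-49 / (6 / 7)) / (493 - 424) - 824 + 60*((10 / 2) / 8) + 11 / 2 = -781.83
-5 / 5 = -1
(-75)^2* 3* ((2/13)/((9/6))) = 22500/13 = 1730.77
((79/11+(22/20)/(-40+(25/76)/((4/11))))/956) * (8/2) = 4676183/156228325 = 0.03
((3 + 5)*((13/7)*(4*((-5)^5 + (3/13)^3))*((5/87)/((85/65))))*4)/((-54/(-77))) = -24166904960/519129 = -46552.79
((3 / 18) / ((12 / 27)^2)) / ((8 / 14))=189 / 128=1.48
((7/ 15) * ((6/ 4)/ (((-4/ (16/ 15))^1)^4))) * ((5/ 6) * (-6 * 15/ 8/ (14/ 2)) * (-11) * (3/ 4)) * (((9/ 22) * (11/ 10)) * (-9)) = -99/ 625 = -0.16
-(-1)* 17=17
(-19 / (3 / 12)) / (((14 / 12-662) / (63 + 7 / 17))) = 7.29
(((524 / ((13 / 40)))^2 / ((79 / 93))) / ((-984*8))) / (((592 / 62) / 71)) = -58545609550 / 20253467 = -2890.65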